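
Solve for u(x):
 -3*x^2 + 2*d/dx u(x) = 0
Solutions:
 u(x) = C1 + x^3/2


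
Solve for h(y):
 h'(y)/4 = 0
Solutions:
 h(y) = C1


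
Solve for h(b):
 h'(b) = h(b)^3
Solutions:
 h(b) = -sqrt(2)*sqrt(-1/(C1 + b))/2
 h(b) = sqrt(2)*sqrt(-1/(C1 + b))/2


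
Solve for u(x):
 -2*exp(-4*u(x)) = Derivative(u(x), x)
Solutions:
 u(x) = log(-I*(C1 - 8*x)^(1/4))
 u(x) = log(I*(C1 - 8*x)^(1/4))
 u(x) = log(-(C1 - 8*x)^(1/4))
 u(x) = log(C1 - 8*x)/4


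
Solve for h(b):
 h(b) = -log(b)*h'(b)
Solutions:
 h(b) = C1*exp(-li(b))


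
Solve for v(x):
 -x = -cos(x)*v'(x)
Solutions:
 v(x) = C1 + Integral(x/cos(x), x)


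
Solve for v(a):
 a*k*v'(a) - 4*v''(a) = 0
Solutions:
 v(a) = Piecewise((-sqrt(2)*sqrt(pi)*C1*erf(sqrt(2)*a*sqrt(-k)/4)/sqrt(-k) - C2, (k > 0) | (k < 0)), (-C1*a - C2, True))


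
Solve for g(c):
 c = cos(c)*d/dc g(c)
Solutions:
 g(c) = C1 + Integral(c/cos(c), c)


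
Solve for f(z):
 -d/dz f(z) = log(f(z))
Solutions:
 li(f(z)) = C1 - z


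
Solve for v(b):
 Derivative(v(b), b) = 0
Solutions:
 v(b) = C1


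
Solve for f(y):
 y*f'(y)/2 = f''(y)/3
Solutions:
 f(y) = C1 + C2*erfi(sqrt(3)*y/2)


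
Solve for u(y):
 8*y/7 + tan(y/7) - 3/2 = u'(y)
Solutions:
 u(y) = C1 + 4*y^2/7 - 3*y/2 - 7*log(cos(y/7))


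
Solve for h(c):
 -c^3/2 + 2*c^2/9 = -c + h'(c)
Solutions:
 h(c) = C1 - c^4/8 + 2*c^3/27 + c^2/2


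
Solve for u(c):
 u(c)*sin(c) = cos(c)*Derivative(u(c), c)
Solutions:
 u(c) = C1/cos(c)


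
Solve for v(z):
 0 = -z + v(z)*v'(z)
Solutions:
 v(z) = -sqrt(C1 + z^2)
 v(z) = sqrt(C1 + z^2)


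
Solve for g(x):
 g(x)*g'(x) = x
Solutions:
 g(x) = -sqrt(C1 + x^2)
 g(x) = sqrt(C1 + x^2)


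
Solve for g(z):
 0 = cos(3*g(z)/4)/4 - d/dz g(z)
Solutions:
 -z/4 - 2*log(sin(3*g(z)/4) - 1)/3 + 2*log(sin(3*g(z)/4) + 1)/3 = C1


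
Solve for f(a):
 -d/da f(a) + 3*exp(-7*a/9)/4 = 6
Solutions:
 f(a) = C1 - 6*a - 27*exp(-7*a/9)/28


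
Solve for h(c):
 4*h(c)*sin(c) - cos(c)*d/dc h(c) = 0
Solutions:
 h(c) = C1/cos(c)^4


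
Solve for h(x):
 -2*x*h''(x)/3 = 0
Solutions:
 h(x) = C1 + C2*x


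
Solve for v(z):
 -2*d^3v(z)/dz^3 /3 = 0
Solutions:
 v(z) = C1 + C2*z + C3*z^2


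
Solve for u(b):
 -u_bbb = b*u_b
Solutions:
 u(b) = C1 + Integral(C2*airyai(-b) + C3*airybi(-b), b)


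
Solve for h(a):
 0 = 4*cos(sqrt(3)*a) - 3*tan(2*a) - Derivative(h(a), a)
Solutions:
 h(a) = C1 + 3*log(cos(2*a))/2 + 4*sqrt(3)*sin(sqrt(3)*a)/3


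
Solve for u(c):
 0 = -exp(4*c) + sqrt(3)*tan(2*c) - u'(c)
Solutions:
 u(c) = C1 - exp(4*c)/4 - sqrt(3)*log(cos(2*c))/2


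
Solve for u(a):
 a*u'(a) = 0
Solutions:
 u(a) = C1


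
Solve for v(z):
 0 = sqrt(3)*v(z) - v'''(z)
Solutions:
 v(z) = C3*exp(3^(1/6)*z) + (C1*sin(3^(2/3)*z/2) + C2*cos(3^(2/3)*z/2))*exp(-3^(1/6)*z/2)


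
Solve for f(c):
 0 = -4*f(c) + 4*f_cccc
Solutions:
 f(c) = C1*exp(-c) + C2*exp(c) + C3*sin(c) + C4*cos(c)


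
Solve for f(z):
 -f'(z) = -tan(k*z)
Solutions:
 f(z) = C1 + Piecewise((-log(cos(k*z))/k, Ne(k, 0)), (0, True))


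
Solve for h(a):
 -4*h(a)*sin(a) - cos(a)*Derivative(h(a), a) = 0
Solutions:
 h(a) = C1*cos(a)^4


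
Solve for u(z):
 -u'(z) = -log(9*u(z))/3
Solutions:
 -3*Integral(1/(log(_y) + 2*log(3)), (_y, u(z))) = C1 - z


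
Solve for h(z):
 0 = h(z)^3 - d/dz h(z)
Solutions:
 h(z) = -sqrt(2)*sqrt(-1/(C1 + z))/2
 h(z) = sqrt(2)*sqrt(-1/(C1 + z))/2


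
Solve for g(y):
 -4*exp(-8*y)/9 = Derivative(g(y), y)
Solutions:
 g(y) = C1 + exp(-8*y)/18


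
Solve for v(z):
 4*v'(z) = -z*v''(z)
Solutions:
 v(z) = C1 + C2/z^3


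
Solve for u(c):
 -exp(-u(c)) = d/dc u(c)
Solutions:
 u(c) = log(C1 - c)


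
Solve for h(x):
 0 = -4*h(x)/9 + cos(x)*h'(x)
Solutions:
 h(x) = C1*(sin(x) + 1)^(2/9)/(sin(x) - 1)^(2/9)


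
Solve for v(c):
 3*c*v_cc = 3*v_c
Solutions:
 v(c) = C1 + C2*c^2


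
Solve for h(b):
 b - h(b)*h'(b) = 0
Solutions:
 h(b) = -sqrt(C1 + b^2)
 h(b) = sqrt(C1 + b^2)


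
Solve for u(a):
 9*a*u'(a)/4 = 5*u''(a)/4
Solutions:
 u(a) = C1 + C2*erfi(3*sqrt(10)*a/10)


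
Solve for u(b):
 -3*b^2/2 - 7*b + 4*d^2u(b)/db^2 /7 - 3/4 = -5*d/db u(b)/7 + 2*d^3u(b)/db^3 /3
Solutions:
 u(b) = C1 + C2*exp(b*(6 - sqrt(246))/14) + C3*exp(b*(6 + sqrt(246))/14) + 7*b^3/10 + 161*b^2/50 - 91*b/500


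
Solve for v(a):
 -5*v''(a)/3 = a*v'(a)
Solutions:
 v(a) = C1 + C2*erf(sqrt(30)*a/10)


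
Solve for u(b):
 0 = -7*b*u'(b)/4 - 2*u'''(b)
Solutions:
 u(b) = C1 + Integral(C2*airyai(-7^(1/3)*b/2) + C3*airybi(-7^(1/3)*b/2), b)


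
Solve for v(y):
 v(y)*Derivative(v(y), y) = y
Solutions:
 v(y) = -sqrt(C1 + y^2)
 v(y) = sqrt(C1 + y^2)


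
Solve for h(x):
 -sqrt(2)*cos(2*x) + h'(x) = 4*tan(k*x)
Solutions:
 h(x) = C1 + 4*Piecewise((-log(cos(k*x))/k, Ne(k, 0)), (0, True)) + sqrt(2)*sin(2*x)/2


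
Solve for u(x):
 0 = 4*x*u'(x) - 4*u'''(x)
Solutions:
 u(x) = C1 + Integral(C2*airyai(x) + C3*airybi(x), x)


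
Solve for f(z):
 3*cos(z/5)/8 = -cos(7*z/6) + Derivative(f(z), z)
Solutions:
 f(z) = C1 + 15*sin(z/5)/8 + 6*sin(7*z/6)/7


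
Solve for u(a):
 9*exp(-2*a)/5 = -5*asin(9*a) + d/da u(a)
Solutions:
 u(a) = C1 + 5*a*asin(9*a) + 5*sqrt(1 - 81*a^2)/9 - 9*exp(-2*a)/10


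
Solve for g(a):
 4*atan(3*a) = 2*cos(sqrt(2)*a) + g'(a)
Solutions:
 g(a) = C1 + 4*a*atan(3*a) - 2*log(9*a^2 + 1)/3 - sqrt(2)*sin(sqrt(2)*a)


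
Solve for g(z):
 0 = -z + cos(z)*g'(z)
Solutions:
 g(z) = C1 + Integral(z/cos(z), z)


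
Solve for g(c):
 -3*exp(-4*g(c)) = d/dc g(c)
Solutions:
 g(c) = log(-I*(C1 - 12*c)^(1/4))
 g(c) = log(I*(C1 - 12*c)^(1/4))
 g(c) = log(-(C1 - 12*c)^(1/4))
 g(c) = log(C1 - 12*c)/4


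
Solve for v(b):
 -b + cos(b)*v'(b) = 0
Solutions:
 v(b) = C1 + Integral(b/cos(b), b)


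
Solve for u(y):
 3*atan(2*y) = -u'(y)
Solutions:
 u(y) = C1 - 3*y*atan(2*y) + 3*log(4*y^2 + 1)/4


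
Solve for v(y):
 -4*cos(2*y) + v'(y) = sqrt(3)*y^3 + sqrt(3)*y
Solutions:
 v(y) = C1 + sqrt(3)*y^4/4 + sqrt(3)*y^2/2 + 2*sin(2*y)


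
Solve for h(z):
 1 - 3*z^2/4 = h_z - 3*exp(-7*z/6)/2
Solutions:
 h(z) = C1 - z^3/4 + z - 9*exp(-7*z/6)/7


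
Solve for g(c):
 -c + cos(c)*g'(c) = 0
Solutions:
 g(c) = C1 + Integral(c/cos(c), c)


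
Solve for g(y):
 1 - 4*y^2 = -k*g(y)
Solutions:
 g(y) = (4*y^2 - 1)/k


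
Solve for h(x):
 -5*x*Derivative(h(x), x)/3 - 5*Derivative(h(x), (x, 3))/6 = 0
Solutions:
 h(x) = C1 + Integral(C2*airyai(-2^(1/3)*x) + C3*airybi(-2^(1/3)*x), x)


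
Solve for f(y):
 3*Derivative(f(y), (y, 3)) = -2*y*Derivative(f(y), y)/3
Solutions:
 f(y) = C1 + Integral(C2*airyai(-6^(1/3)*y/3) + C3*airybi(-6^(1/3)*y/3), y)


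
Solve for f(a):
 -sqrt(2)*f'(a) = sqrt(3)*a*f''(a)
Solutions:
 f(a) = C1 + C2*a^(1 - sqrt(6)/3)


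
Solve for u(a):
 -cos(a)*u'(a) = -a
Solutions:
 u(a) = C1 + Integral(a/cos(a), a)


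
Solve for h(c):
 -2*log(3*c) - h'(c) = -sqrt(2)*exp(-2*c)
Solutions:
 h(c) = C1 - 2*c*log(c) + 2*c*(1 - log(3)) - sqrt(2)*exp(-2*c)/2


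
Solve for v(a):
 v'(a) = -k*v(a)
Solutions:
 v(a) = C1*exp(-a*k)


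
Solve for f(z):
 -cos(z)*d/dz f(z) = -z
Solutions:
 f(z) = C1 + Integral(z/cos(z), z)


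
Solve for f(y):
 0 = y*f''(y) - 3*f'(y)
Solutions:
 f(y) = C1 + C2*y^4


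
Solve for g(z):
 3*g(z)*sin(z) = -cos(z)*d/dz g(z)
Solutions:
 g(z) = C1*cos(z)^3


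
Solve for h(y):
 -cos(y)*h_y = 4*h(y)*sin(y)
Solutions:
 h(y) = C1*cos(y)^4


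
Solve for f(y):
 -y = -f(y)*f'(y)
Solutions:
 f(y) = -sqrt(C1 + y^2)
 f(y) = sqrt(C1 + y^2)


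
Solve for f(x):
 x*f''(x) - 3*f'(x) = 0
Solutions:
 f(x) = C1 + C2*x^4


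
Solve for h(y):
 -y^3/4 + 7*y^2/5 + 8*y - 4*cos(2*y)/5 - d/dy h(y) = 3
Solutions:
 h(y) = C1 - y^4/16 + 7*y^3/15 + 4*y^2 - 3*y - 2*sin(2*y)/5


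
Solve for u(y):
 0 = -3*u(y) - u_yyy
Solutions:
 u(y) = C3*exp(-3^(1/3)*y) + (C1*sin(3^(5/6)*y/2) + C2*cos(3^(5/6)*y/2))*exp(3^(1/3)*y/2)


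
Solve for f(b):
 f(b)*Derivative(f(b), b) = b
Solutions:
 f(b) = -sqrt(C1 + b^2)
 f(b) = sqrt(C1 + b^2)


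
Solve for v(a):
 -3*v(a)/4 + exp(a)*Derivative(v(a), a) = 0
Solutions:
 v(a) = C1*exp(-3*exp(-a)/4)


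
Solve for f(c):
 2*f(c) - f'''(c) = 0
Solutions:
 f(c) = C3*exp(2^(1/3)*c) + (C1*sin(2^(1/3)*sqrt(3)*c/2) + C2*cos(2^(1/3)*sqrt(3)*c/2))*exp(-2^(1/3)*c/2)


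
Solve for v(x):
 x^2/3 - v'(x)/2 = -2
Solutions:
 v(x) = C1 + 2*x^3/9 + 4*x


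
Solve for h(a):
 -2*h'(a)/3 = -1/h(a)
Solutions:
 h(a) = -sqrt(C1 + 3*a)
 h(a) = sqrt(C1 + 3*a)


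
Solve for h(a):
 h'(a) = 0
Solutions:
 h(a) = C1


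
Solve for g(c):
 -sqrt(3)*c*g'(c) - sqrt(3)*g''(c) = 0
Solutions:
 g(c) = C1 + C2*erf(sqrt(2)*c/2)


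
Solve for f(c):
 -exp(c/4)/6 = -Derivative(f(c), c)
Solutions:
 f(c) = C1 + 2*exp(c/4)/3


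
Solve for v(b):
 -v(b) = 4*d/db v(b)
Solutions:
 v(b) = C1*exp(-b/4)


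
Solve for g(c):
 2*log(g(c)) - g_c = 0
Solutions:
 li(g(c)) = C1 + 2*c


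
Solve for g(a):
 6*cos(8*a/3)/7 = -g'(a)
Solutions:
 g(a) = C1 - 9*sin(8*a/3)/28


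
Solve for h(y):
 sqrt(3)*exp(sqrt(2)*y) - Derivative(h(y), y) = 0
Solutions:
 h(y) = C1 + sqrt(6)*exp(sqrt(2)*y)/2


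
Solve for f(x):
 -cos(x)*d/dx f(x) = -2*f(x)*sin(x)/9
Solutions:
 f(x) = C1/cos(x)^(2/9)


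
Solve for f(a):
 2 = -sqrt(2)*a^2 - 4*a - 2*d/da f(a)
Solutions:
 f(a) = C1 - sqrt(2)*a^3/6 - a^2 - a


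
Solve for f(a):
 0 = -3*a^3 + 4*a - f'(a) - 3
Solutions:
 f(a) = C1 - 3*a^4/4 + 2*a^2 - 3*a


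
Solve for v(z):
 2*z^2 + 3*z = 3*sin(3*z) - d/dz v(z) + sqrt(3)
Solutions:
 v(z) = C1 - 2*z^3/3 - 3*z^2/2 + sqrt(3)*z - cos(3*z)


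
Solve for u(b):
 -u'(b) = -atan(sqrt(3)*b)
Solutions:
 u(b) = C1 + b*atan(sqrt(3)*b) - sqrt(3)*log(3*b^2 + 1)/6


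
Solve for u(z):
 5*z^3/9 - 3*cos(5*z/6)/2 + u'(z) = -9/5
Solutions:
 u(z) = C1 - 5*z^4/36 - 9*z/5 + 9*sin(5*z/6)/5


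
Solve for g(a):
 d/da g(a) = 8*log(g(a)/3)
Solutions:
 Integral(1/(-log(_y) + log(3)), (_y, g(a)))/8 = C1 - a


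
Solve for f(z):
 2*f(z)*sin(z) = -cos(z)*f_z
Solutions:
 f(z) = C1*cos(z)^2


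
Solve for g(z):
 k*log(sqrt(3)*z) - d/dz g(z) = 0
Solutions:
 g(z) = C1 + k*z*log(z) - k*z + k*z*log(3)/2


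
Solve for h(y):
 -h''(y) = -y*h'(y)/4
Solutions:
 h(y) = C1 + C2*erfi(sqrt(2)*y/4)


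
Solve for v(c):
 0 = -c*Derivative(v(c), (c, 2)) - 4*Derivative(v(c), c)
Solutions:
 v(c) = C1 + C2/c^3


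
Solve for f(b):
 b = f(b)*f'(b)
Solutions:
 f(b) = -sqrt(C1 + b^2)
 f(b) = sqrt(C1 + b^2)


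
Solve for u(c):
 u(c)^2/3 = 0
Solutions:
 u(c) = 0


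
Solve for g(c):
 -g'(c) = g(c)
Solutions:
 g(c) = C1*exp(-c)


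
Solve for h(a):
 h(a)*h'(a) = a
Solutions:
 h(a) = -sqrt(C1 + a^2)
 h(a) = sqrt(C1 + a^2)


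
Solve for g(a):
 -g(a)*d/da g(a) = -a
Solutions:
 g(a) = -sqrt(C1 + a^2)
 g(a) = sqrt(C1 + a^2)


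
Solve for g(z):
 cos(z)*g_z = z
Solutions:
 g(z) = C1 + Integral(z/cos(z), z)


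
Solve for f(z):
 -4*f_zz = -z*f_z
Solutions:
 f(z) = C1 + C2*erfi(sqrt(2)*z/4)


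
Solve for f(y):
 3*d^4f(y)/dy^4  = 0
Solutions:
 f(y) = C1 + C2*y + C3*y^2 + C4*y^3


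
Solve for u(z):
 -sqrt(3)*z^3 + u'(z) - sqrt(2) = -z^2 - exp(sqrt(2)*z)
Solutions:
 u(z) = C1 + sqrt(3)*z^4/4 - z^3/3 + sqrt(2)*z - sqrt(2)*exp(sqrt(2)*z)/2


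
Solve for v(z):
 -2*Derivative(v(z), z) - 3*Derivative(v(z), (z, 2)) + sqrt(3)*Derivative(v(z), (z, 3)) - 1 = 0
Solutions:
 v(z) = C1 + C2*exp(sqrt(3)*z*(3 - sqrt(9 + 8*sqrt(3)))/6) + C3*exp(sqrt(3)*z*(3 + sqrt(9 + 8*sqrt(3)))/6) - z/2


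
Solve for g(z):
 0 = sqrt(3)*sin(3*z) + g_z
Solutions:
 g(z) = C1 + sqrt(3)*cos(3*z)/3


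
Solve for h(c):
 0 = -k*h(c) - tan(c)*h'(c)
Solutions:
 h(c) = C1*exp(-k*log(sin(c)))


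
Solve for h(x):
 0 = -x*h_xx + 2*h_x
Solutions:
 h(x) = C1 + C2*x^3


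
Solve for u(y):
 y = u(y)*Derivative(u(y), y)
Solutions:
 u(y) = -sqrt(C1 + y^2)
 u(y) = sqrt(C1 + y^2)


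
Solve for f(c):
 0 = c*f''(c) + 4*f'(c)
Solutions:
 f(c) = C1 + C2/c^3


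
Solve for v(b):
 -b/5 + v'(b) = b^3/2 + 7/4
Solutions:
 v(b) = C1 + b^4/8 + b^2/10 + 7*b/4


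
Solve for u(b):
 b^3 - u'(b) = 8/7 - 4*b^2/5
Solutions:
 u(b) = C1 + b^4/4 + 4*b^3/15 - 8*b/7


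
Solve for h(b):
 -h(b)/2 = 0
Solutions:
 h(b) = 0


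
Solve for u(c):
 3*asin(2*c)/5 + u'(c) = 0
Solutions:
 u(c) = C1 - 3*c*asin(2*c)/5 - 3*sqrt(1 - 4*c^2)/10


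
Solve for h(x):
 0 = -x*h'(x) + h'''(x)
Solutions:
 h(x) = C1 + Integral(C2*airyai(x) + C3*airybi(x), x)


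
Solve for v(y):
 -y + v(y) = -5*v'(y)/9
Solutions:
 v(y) = C1*exp(-9*y/5) + y - 5/9


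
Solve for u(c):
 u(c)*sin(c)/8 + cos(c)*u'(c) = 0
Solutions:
 u(c) = C1*cos(c)^(1/8)


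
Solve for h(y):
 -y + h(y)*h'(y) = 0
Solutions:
 h(y) = -sqrt(C1 + y^2)
 h(y) = sqrt(C1 + y^2)


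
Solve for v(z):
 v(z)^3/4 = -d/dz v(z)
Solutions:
 v(z) = -sqrt(2)*sqrt(-1/(C1 - z))
 v(z) = sqrt(2)*sqrt(-1/(C1 - z))


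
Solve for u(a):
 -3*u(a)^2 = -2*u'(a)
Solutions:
 u(a) = -2/(C1 + 3*a)


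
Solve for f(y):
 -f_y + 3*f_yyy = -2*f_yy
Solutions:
 f(y) = C1 + C2*exp(-y) + C3*exp(y/3)


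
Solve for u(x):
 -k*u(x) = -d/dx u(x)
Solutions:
 u(x) = C1*exp(k*x)


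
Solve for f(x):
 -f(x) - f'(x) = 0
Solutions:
 f(x) = C1*exp(-x)


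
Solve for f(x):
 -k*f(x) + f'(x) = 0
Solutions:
 f(x) = C1*exp(k*x)


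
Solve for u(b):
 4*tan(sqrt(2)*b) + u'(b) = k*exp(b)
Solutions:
 u(b) = C1 + k*exp(b) + 2*sqrt(2)*log(cos(sqrt(2)*b))


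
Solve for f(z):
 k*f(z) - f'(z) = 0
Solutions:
 f(z) = C1*exp(k*z)


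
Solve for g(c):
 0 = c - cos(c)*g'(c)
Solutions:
 g(c) = C1 + Integral(c/cos(c), c)


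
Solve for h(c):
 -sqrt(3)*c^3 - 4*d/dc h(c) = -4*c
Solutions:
 h(c) = C1 - sqrt(3)*c^4/16 + c^2/2


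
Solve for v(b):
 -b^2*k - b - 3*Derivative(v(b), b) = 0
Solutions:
 v(b) = C1 - b^3*k/9 - b^2/6


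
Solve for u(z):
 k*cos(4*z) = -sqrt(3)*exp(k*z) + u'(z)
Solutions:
 u(z) = C1 + k*sin(4*z)/4 + sqrt(3)*exp(k*z)/k


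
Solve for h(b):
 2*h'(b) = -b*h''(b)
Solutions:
 h(b) = C1 + C2/b


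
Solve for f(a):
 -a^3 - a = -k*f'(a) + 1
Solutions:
 f(a) = C1 + a^4/(4*k) + a^2/(2*k) + a/k


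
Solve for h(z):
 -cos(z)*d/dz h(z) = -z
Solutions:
 h(z) = C1 + Integral(z/cos(z), z)


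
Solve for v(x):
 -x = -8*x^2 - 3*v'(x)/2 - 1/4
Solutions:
 v(x) = C1 - 16*x^3/9 + x^2/3 - x/6


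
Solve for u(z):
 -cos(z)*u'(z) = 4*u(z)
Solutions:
 u(z) = C1*(sin(z)^2 - 2*sin(z) + 1)/(sin(z)^2 + 2*sin(z) + 1)


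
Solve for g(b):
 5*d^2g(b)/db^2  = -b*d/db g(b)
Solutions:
 g(b) = C1 + C2*erf(sqrt(10)*b/10)


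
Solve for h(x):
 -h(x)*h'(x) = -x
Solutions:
 h(x) = -sqrt(C1 + x^2)
 h(x) = sqrt(C1 + x^2)


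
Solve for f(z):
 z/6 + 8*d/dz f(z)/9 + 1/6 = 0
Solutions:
 f(z) = C1 - 3*z^2/32 - 3*z/16


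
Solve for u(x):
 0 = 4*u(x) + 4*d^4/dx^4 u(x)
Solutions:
 u(x) = (C1*sin(sqrt(2)*x/2) + C2*cos(sqrt(2)*x/2))*exp(-sqrt(2)*x/2) + (C3*sin(sqrt(2)*x/2) + C4*cos(sqrt(2)*x/2))*exp(sqrt(2)*x/2)


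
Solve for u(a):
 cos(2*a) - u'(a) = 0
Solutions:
 u(a) = C1 + sin(2*a)/2


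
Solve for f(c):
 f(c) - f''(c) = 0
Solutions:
 f(c) = C1*exp(-c) + C2*exp(c)


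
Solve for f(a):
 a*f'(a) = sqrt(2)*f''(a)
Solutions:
 f(a) = C1 + C2*erfi(2^(1/4)*a/2)


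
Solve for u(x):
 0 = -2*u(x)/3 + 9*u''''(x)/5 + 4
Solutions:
 u(x) = C1*exp(-30^(1/4)*x/3) + C2*exp(30^(1/4)*x/3) + C3*sin(30^(1/4)*x/3) + C4*cos(30^(1/4)*x/3) + 6


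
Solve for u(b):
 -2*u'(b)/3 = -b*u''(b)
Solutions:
 u(b) = C1 + C2*b^(5/3)


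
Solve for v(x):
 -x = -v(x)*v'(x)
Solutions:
 v(x) = -sqrt(C1 + x^2)
 v(x) = sqrt(C1 + x^2)


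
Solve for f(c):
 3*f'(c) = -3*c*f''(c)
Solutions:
 f(c) = C1 + C2*log(c)


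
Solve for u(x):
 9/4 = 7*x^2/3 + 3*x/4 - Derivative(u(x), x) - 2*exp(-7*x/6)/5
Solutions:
 u(x) = C1 + 7*x^3/9 + 3*x^2/8 - 9*x/4 + 12*exp(-7*x/6)/35


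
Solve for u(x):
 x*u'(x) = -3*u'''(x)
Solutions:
 u(x) = C1 + Integral(C2*airyai(-3^(2/3)*x/3) + C3*airybi(-3^(2/3)*x/3), x)


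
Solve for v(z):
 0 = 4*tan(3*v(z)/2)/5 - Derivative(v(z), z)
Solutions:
 v(z) = -2*asin(C1*exp(6*z/5))/3 + 2*pi/3
 v(z) = 2*asin(C1*exp(6*z/5))/3


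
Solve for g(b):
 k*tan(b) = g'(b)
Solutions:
 g(b) = C1 - k*log(cos(b))


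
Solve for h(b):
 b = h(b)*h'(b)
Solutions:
 h(b) = -sqrt(C1 + b^2)
 h(b) = sqrt(C1 + b^2)


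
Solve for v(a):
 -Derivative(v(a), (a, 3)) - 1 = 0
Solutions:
 v(a) = C1 + C2*a + C3*a^2 - a^3/6


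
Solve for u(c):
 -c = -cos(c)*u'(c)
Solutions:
 u(c) = C1 + Integral(c/cos(c), c)


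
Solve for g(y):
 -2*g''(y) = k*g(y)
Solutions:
 g(y) = C1*exp(-sqrt(2)*y*sqrt(-k)/2) + C2*exp(sqrt(2)*y*sqrt(-k)/2)


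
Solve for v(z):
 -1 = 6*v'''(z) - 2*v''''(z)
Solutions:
 v(z) = C1 + C2*z + C3*z^2 + C4*exp(3*z) - z^3/36


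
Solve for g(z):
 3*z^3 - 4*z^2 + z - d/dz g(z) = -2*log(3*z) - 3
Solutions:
 g(z) = C1 + 3*z^4/4 - 4*z^3/3 + z^2/2 + 2*z*log(z) + z + z*log(9)


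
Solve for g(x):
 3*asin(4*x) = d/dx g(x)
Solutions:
 g(x) = C1 + 3*x*asin(4*x) + 3*sqrt(1 - 16*x^2)/4


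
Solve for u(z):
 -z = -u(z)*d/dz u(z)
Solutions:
 u(z) = -sqrt(C1 + z^2)
 u(z) = sqrt(C1 + z^2)


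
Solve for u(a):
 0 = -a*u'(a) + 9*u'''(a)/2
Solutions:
 u(a) = C1 + Integral(C2*airyai(6^(1/3)*a/3) + C3*airybi(6^(1/3)*a/3), a)


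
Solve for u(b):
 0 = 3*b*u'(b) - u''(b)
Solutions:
 u(b) = C1 + C2*erfi(sqrt(6)*b/2)


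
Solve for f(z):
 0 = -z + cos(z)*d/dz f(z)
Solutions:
 f(z) = C1 + Integral(z/cos(z), z)


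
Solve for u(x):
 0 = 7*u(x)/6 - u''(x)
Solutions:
 u(x) = C1*exp(-sqrt(42)*x/6) + C2*exp(sqrt(42)*x/6)


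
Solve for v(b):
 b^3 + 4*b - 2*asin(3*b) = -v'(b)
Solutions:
 v(b) = C1 - b^4/4 - 2*b^2 + 2*b*asin(3*b) + 2*sqrt(1 - 9*b^2)/3


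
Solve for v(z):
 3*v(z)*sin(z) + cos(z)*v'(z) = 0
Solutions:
 v(z) = C1*cos(z)^3


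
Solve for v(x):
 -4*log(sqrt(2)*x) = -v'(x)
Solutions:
 v(x) = C1 + 4*x*log(x) - 4*x + x*log(4)


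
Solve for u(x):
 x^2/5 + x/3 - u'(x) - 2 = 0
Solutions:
 u(x) = C1 + x^3/15 + x^2/6 - 2*x


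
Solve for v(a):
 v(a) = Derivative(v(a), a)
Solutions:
 v(a) = C1*exp(a)


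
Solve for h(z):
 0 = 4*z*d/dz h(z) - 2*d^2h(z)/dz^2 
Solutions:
 h(z) = C1 + C2*erfi(z)


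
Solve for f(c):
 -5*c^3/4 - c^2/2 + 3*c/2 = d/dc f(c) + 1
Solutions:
 f(c) = C1 - 5*c^4/16 - c^3/6 + 3*c^2/4 - c


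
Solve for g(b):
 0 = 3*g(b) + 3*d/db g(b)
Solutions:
 g(b) = C1*exp(-b)


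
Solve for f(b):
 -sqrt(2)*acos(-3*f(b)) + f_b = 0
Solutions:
 Integral(1/acos(-3*_y), (_y, f(b))) = C1 + sqrt(2)*b


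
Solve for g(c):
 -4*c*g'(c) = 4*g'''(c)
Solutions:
 g(c) = C1 + Integral(C2*airyai(-c) + C3*airybi(-c), c)


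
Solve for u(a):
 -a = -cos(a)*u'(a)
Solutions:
 u(a) = C1 + Integral(a/cos(a), a)


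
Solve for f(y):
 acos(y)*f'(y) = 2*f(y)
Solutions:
 f(y) = C1*exp(2*Integral(1/acos(y), y))


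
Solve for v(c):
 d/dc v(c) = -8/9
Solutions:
 v(c) = C1 - 8*c/9


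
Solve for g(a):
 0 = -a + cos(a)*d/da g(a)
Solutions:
 g(a) = C1 + Integral(a/cos(a), a)


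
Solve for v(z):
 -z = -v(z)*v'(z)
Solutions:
 v(z) = -sqrt(C1 + z^2)
 v(z) = sqrt(C1 + z^2)


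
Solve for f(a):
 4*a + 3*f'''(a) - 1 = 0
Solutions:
 f(a) = C1 + C2*a + C3*a^2 - a^4/18 + a^3/18


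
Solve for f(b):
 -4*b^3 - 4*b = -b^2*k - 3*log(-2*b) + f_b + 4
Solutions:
 f(b) = C1 - b^4 + b^3*k/3 - 2*b^2 + 3*b*log(-b) + b*(-7 + 3*log(2))


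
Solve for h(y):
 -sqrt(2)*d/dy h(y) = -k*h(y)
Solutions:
 h(y) = C1*exp(sqrt(2)*k*y/2)


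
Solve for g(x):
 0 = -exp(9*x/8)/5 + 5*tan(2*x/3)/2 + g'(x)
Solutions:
 g(x) = C1 + 8*exp(9*x/8)/45 + 15*log(cos(2*x/3))/4


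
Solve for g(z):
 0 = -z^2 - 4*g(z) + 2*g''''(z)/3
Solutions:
 g(z) = C1*exp(-6^(1/4)*z) + C2*exp(6^(1/4)*z) + C3*sin(6^(1/4)*z) + C4*cos(6^(1/4)*z) - z^2/4


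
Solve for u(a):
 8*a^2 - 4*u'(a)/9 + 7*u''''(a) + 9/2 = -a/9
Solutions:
 u(a) = C1 + C4*exp(147^(1/3)*2^(2/3)*a/21) + 6*a^3 + a^2/8 + 81*a/8 + (C2*sin(14^(2/3)*3^(5/6)*a/42) + C3*cos(14^(2/3)*3^(5/6)*a/42))*exp(-147^(1/3)*2^(2/3)*a/42)


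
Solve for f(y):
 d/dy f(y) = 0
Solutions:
 f(y) = C1


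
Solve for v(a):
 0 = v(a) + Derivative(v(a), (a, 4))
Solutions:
 v(a) = (C1*sin(sqrt(2)*a/2) + C2*cos(sqrt(2)*a/2))*exp(-sqrt(2)*a/2) + (C3*sin(sqrt(2)*a/2) + C4*cos(sqrt(2)*a/2))*exp(sqrt(2)*a/2)


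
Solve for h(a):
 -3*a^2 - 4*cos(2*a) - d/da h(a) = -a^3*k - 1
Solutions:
 h(a) = C1 + a^4*k/4 - a^3 + a - 2*sin(2*a)


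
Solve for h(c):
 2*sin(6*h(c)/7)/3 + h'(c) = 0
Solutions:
 2*c/3 + 7*log(cos(6*h(c)/7) - 1)/12 - 7*log(cos(6*h(c)/7) + 1)/12 = C1


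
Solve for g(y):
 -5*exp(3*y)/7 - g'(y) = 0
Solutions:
 g(y) = C1 - 5*exp(3*y)/21


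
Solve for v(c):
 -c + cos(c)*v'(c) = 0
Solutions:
 v(c) = C1 + Integral(c/cos(c), c)


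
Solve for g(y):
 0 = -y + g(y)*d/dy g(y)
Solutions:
 g(y) = -sqrt(C1 + y^2)
 g(y) = sqrt(C1 + y^2)


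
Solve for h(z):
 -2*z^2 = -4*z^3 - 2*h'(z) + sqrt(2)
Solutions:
 h(z) = C1 - z^4/2 + z^3/3 + sqrt(2)*z/2


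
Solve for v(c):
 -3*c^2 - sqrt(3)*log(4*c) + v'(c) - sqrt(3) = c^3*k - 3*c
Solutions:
 v(c) = C1 + c^4*k/4 + c^3 - 3*c^2/2 + sqrt(3)*c*log(c) + 2*sqrt(3)*c*log(2)


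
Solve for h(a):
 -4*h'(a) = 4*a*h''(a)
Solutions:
 h(a) = C1 + C2*log(a)


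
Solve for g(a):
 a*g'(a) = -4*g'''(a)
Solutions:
 g(a) = C1 + Integral(C2*airyai(-2^(1/3)*a/2) + C3*airybi(-2^(1/3)*a/2), a)


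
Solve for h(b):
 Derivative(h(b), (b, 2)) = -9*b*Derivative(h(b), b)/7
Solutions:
 h(b) = C1 + C2*erf(3*sqrt(14)*b/14)


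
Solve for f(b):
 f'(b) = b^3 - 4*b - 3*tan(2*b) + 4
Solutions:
 f(b) = C1 + b^4/4 - 2*b^2 + 4*b + 3*log(cos(2*b))/2


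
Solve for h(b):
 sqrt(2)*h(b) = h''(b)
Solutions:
 h(b) = C1*exp(-2^(1/4)*b) + C2*exp(2^(1/4)*b)


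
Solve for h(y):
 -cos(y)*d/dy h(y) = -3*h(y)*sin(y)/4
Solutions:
 h(y) = C1/cos(y)^(3/4)


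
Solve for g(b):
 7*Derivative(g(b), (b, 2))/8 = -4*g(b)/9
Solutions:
 g(b) = C1*sin(4*sqrt(14)*b/21) + C2*cos(4*sqrt(14)*b/21)


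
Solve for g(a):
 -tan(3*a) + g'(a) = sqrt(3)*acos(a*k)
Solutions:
 g(a) = C1 + sqrt(3)*Piecewise((a*acos(a*k) - sqrt(-a^2*k^2 + 1)/k, Ne(k, 0)), (pi*a/2, True)) - log(cos(3*a))/3


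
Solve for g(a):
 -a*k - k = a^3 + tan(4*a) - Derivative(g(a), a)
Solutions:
 g(a) = C1 + a^4/4 + a^2*k/2 + a*k - log(cos(4*a))/4


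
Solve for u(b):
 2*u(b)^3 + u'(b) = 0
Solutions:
 u(b) = -sqrt(2)*sqrt(-1/(C1 - 2*b))/2
 u(b) = sqrt(2)*sqrt(-1/(C1 - 2*b))/2


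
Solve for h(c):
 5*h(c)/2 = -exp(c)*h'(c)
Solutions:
 h(c) = C1*exp(5*exp(-c)/2)


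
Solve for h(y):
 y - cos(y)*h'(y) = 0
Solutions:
 h(y) = C1 + Integral(y/cos(y), y)


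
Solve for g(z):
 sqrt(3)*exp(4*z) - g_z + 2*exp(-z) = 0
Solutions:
 g(z) = C1 + sqrt(3)*exp(4*z)/4 - 2*exp(-z)


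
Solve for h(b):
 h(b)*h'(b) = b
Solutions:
 h(b) = -sqrt(C1 + b^2)
 h(b) = sqrt(C1 + b^2)


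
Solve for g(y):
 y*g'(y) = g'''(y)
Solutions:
 g(y) = C1 + Integral(C2*airyai(y) + C3*airybi(y), y)


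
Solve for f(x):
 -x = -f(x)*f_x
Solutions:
 f(x) = -sqrt(C1 + x^2)
 f(x) = sqrt(C1 + x^2)


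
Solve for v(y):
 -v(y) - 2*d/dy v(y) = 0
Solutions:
 v(y) = C1*exp(-y/2)


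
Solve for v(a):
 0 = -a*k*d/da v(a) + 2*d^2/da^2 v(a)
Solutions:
 v(a) = Piecewise((-sqrt(pi)*C1*erf(a*sqrt(-k)/2)/sqrt(-k) - C2, (k > 0) | (k < 0)), (-C1*a - C2, True))


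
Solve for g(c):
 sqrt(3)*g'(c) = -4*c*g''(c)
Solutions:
 g(c) = C1 + C2*c^(1 - sqrt(3)/4)


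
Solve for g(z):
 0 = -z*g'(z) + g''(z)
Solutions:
 g(z) = C1 + C2*erfi(sqrt(2)*z/2)


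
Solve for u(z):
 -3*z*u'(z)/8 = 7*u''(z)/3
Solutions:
 u(z) = C1 + C2*erf(3*sqrt(7)*z/28)


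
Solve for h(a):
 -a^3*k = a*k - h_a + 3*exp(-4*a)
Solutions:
 h(a) = C1 + a^4*k/4 + a^2*k/2 - 3*exp(-4*a)/4


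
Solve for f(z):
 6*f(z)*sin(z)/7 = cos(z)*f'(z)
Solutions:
 f(z) = C1/cos(z)^(6/7)


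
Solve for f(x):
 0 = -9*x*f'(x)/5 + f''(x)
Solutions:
 f(x) = C1 + C2*erfi(3*sqrt(10)*x/10)


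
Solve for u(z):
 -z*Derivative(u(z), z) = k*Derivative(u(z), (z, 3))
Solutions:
 u(z) = C1 + Integral(C2*airyai(z*(-1/k)^(1/3)) + C3*airybi(z*(-1/k)^(1/3)), z)


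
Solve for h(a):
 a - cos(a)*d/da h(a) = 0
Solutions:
 h(a) = C1 + Integral(a/cos(a), a)


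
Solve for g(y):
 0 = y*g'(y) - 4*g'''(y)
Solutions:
 g(y) = C1 + Integral(C2*airyai(2^(1/3)*y/2) + C3*airybi(2^(1/3)*y/2), y)


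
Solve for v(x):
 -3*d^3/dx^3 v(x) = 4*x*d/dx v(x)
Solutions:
 v(x) = C1 + Integral(C2*airyai(-6^(2/3)*x/3) + C3*airybi(-6^(2/3)*x/3), x)


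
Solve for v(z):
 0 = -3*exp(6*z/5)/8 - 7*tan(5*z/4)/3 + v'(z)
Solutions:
 v(z) = C1 + 5*exp(6*z/5)/16 - 28*log(cos(5*z/4))/15


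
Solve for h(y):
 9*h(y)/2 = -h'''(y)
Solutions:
 h(y) = C3*exp(-6^(2/3)*y/2) + (C1*sin(3*2^(2/3)*3^(1/6)*y/4) + C2*cos(3*2^(2/3)*3^(1/6)*y/4))*exp(6^(2/3)*y/4)


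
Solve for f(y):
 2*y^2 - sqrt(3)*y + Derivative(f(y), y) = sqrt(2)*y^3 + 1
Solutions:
 f(y) = C1 + sqrt(2)*y^4/4 - 2*y^3/3 + sqrt(3)*y^2/2 + y


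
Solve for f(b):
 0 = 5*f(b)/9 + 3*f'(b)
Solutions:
 f(b) = C1*exp(-5*b/27)


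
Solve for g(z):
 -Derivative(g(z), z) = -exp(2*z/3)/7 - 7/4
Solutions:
 g(z) = C1 + 7*z/4 + 3*exp(2*z/3)/14


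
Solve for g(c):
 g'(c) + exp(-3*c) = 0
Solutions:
 g(c) = C1 + exp(-3*c)/3


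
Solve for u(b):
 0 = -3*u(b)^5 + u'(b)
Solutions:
 u(b) = -(-1/(C1 + 12*b))^(1/4)
 u(b) = (-1/(C1 + 12*b))^(1/4)
 u(b) = -I*(-1/(C1 + 12*b))^(1/4)
 u(b) = I*(-1/(C1 + 12*b))^(1/4)


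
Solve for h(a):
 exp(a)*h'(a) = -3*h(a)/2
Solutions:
 h(a) = C1*exp(3*exp(-a)/2)


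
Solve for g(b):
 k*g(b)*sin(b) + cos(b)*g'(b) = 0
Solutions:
 g(b) = C1*exp(k*log(cos(b)))


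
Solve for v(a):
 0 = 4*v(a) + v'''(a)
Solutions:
 v(a) = C3*exp(-2^(2/3)*a) + (C1*sin(2^(2/3)*sqrt(3)*a/2) + C2*cos(2^(2/3)*sqrt(3)*a/2))*exp(2^(2/3)*a/2)


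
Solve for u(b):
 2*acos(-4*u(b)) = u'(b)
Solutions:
 Integral(1/acos(-4*_y), (_y, u(b))) = C1 + 2*b


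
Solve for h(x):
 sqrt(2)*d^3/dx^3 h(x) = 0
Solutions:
 h(x) = C1 + C2*x + C3*x^2


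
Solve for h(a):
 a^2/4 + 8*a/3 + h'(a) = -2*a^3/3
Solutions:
 h(a) = C1 - a^4/6 - a^3/12 - 4*a^2/3


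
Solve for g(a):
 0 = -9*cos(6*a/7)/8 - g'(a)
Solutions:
 g(a) = C1 - 21*sin(6*a/7)/16


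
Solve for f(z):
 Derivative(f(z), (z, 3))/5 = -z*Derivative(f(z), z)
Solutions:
 f(z) = C1 + Integral(C2*airyai(-5^(1/3)*z) + C3*airybi(-5^(1/3)*z), z)


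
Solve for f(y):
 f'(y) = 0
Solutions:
 f(y) = C1


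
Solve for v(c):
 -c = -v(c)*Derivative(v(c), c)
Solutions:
 v(c) = -sqrt(C1 + c^2)
 v(c) = sqrt(C1 + c^2)


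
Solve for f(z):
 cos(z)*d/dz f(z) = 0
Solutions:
 f(z) = C1


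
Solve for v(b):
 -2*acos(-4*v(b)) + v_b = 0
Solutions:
 Integral(1/acos(-4*_y), (_y, v(b))) = C1 + 2*b


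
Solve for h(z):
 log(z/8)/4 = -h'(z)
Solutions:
 h(z) = C1 - z*log(z)/4 + z/4 + 3*z*log(2)/4


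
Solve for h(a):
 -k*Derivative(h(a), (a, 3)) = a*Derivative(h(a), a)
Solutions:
 h(a) = C1 + Integral(C2*airyai(a*(-1/k)^(1/3)) + C3*airybi(a*(-1/k)^(1/3)), a)


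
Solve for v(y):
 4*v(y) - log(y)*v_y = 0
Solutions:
 v(y) = C1*exp(4*li(y))


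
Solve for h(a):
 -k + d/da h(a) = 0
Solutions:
 h(a) = C1 + a*k


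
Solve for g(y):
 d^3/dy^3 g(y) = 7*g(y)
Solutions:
 g(y) = C3*exp(7^(1/3)*y) + (C1*sin(sqrt(3)*7^(1/3)*y/2) + C2*cos(sqrt(3)*7^(1/3)*y/2))*exp(-7^(1/3)*y/2)


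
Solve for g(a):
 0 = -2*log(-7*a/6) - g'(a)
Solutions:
 g(a) = C1 - 2*a*log(-a) + 2*a*(-log(7) + 1 + log(6))


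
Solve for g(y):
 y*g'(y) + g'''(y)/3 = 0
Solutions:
 g(y) = C1 + Integral(C2*airyai(-3^(1/3)*y) + C3*airybi(-3^(1/3)*y), y)


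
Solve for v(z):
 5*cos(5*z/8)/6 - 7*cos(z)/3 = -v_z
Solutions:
 v(z) = C1 - 4*sin(5*z/8)/3 + 7*sin(z)/3


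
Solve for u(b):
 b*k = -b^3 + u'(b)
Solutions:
 u(b) = C1 + b^4/4 + b^2*k/2


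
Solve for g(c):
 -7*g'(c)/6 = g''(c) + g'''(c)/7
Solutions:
 g(c) = C1 + C2*exp(7*c*(-3 + sqrt(3))/6) + C3*exp(-7*c*(sqrt(3) + 3)/6)


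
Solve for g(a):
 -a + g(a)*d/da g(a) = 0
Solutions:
 g(a) = -sqrt(C1 + a^2)
 g(a) = sqrt(C1 + a^2)


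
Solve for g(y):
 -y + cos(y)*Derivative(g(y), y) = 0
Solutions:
 g(y) = C1 + Integral(y/cos(y), y)


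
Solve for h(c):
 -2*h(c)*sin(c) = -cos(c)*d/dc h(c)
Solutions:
 h(c) = C1/cos(c)^2


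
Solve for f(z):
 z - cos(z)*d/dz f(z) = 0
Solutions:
 f(z) = C1 + Integral(z/cos(z), z)


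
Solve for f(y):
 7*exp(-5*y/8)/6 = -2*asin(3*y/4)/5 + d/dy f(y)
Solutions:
 f(y) = C1 + 2*y*asin(3*y/4)/5 + 2*sqrt(16 - 9*y^2)/15 - 28*exp(-5*y/8)/15


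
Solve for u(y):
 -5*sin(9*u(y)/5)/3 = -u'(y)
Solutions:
 -5*y/3 + 5*log(cos(9*u(y)/5) - 1)/18 - 5*log(cos(9*u(y)/5) + 1)/18 = C1


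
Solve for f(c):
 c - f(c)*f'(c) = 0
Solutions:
 f(c) = -sqrt(C1 + c^2)
 f(c) = sqrt(C1 + c^2)


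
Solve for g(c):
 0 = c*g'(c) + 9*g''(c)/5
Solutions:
 g(c) = C1 + C2*erf(sqrt(10)*c/6)


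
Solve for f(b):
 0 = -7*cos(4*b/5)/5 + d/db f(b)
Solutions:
 f(b) = C1 + 7*sin(4*b/5)/4


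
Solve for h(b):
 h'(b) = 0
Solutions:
 h(b) = C1


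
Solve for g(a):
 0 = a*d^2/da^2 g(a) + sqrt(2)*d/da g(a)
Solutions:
 g(a) = C1 + C2*a^(1 - sqrt(2))


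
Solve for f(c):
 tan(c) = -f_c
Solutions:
 f(c) = C1 + log(cos(c))


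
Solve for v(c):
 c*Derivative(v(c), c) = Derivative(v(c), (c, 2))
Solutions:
 v(c) = C1 + C2*erfi(sqrt(2)*c/2)


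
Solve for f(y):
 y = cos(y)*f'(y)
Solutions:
 f(y) = C1 + Integral(y/cos(y), y)


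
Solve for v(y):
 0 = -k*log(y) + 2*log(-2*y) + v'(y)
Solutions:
 v(y) = C1 + y*(k - 2)*log(y) + y*(-k - 2*log(2) + 2 - 2*I*pi)


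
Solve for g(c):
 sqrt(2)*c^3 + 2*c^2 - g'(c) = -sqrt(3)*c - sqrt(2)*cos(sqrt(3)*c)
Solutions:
 g(c) = C1 + sqrt(2)*c^4/4 + 2*c^3/3 + sqrt(3)*c^2/2 + sqrt(6)*sin(sqrt(3)*c)/3


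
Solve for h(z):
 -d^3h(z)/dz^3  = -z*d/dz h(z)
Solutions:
 h(z) = C1 + Integral(C2*airyai(z) + C3*airybi(z), z)


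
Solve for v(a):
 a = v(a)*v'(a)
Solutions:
 v(a) = -sqrt(C1 + a^2)
 v(a) = sqrt(C1 + a^2)


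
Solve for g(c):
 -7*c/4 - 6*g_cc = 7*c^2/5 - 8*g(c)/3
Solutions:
 g(c) = C1*exp(-2*c/3) + C2*exp(2*c/3) + 21*c^2/40 + 21*c/32 + 189/80


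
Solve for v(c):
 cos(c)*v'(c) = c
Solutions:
 v(c) = C1 + Integral(c/cos(c), c)


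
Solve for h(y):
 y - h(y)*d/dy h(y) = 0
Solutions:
 h(y) = -sqrt(C1 + y^2)
 h(y) = sqrt(C1 + y^2)


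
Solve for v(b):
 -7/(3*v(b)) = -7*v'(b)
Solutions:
 v(b) = -sqrt(C1 + 6*b)/3
 v(b) = sqrt(C1 + 6*b)/3


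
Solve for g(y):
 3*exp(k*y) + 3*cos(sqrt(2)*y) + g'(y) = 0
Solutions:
 g(y) = C1 - 3*sqrt(2)*sin(sqrt(2)*y)/2 - 3*exp(k*y)/k


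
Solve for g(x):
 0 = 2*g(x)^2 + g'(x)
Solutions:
 g(x) = 1/(C1 + 2*x)


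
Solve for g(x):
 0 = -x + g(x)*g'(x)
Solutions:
 g(x) = -sqrt(C1 + x^2)
 g(x) = sqrt(C1 + x^2)


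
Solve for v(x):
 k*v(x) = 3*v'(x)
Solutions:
 v(x) = C1*exp(k*x/3)


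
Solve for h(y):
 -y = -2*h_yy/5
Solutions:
 h(y) = C1 + C2*y + 5*y^3/12


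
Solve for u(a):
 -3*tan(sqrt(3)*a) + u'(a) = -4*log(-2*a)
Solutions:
 u(a) = C1 - 4*a*log(-a) - 4*a*log(2) + 4*a - sqrt(3)*log(cos(sqrt(3)*a))


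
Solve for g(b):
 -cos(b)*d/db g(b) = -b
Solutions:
 g(b) = C1 + Integral(b/cos(b), b)


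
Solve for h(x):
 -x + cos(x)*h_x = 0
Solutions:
 h(x) = C1 + Integral(x/cos(x), x)


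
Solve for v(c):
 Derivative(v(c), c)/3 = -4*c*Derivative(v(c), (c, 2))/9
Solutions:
 v(c) = C1 + C2*c^(1/4)


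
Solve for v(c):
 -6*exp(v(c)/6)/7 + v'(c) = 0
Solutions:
 v(c) = 6*log(-1/(C1 + 6*c)) + 6*log(42)


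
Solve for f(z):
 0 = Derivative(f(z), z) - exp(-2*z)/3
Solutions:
 f(z) = C1 - exp(-2*z)/6


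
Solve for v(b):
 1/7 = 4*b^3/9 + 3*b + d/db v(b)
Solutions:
 v(b) = C1 - b^4/9 - 3*b^2/2 + b/7


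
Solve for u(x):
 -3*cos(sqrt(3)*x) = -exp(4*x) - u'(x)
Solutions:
 u(x) = C1 - exp(4*x)/4 + sqrt(3)*sin(sqrt(3)*x)


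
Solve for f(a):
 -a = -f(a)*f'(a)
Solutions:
 f(a) = -sqrt(C1 + a^2)
 f(a) = sqrt(C1 + a^2)


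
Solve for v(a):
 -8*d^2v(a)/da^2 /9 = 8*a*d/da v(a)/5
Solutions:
 v(a) = C1 + C2*erf(3*sqrt(10)*a/10)


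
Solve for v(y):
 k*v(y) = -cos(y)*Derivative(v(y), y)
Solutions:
 v(y) = C1*exp(k*(log(sin(y) - 1) - log(sin(y) + 1))/2)


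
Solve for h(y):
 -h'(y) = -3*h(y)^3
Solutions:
 h(y) = -sqrt(2)*sqrt(-1/(C1 + 3*y))/2
 h(y) = sqrt(2)*sqrt(-1/(C1 + 3*y))/2


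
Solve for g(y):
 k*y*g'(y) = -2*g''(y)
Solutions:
 g(y) = Piecewise((-sqrt(pi)*C1*erf(sqrt(k)*y/2)/sqrt(k) - C2, (k > 0) | (k < 0)), (-C1*y - C2, True))


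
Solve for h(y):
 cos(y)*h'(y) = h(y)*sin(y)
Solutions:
 h(y) = C1/cos(y)


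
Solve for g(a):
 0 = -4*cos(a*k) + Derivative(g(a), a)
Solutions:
 g(a) = C1 + 4*sin(a*k)/k


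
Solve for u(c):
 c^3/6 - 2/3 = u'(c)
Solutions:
 u(c) = C1 + c^4/24 - 2*c/3


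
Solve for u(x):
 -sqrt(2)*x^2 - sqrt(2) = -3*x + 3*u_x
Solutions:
 u(x) = C1 - sqrt(2)*x^3/9 + x^2/2 - sqrt(2)*x/3


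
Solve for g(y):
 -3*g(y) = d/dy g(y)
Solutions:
 g(y) = C1*exp(-3*y)


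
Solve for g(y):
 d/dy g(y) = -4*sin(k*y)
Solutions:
 g(y) = C1 + 4*cos(k*y)/k


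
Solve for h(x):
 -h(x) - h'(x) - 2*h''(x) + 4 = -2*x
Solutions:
 h(x) = 2*x + (C1*sin(sqrt(7)*x/4) + C2*cos(sqrt(7)*x/4))*exp(-x/4) + 2


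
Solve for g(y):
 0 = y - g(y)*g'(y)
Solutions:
 g(y) = -sqrt(C1 + y^2)
 g(y) = sqrt(C1 + y^2)


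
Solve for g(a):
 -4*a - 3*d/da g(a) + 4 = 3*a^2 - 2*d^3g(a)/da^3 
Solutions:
 g(a) = C1 + C2*exp(-sqrt(6)*a/2) + C3*exp(sqrt(6)*a/2) - a^3/3 - 2*a^2/3


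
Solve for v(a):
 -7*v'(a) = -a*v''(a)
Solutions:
 v(a) = C1 + C2*a^8


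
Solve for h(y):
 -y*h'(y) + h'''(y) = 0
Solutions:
 h(y) = C1 + Integral(C2*airyai(y) + C3*airybi(y), y)


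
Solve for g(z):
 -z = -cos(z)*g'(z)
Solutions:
 g(z) = C1 + Integral(z/cos(z), z)


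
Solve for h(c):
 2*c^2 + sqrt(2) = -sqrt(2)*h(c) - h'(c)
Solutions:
 h(c) = C1*exp(-sqrt(2)*c) - sqrt(2)*c^2 + 2*c - sqrt(2) - 1


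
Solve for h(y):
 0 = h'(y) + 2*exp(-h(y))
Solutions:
 h(y) = log(C1 - 2*y)


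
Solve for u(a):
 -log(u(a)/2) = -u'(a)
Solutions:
 Integral(1/(-log(_y) + log(2)), (_y, u(a))) = C1 - a


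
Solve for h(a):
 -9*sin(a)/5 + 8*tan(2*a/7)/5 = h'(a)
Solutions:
 h(a) = C1 - 28*log(cos(2*a/7))/5 + 9*cos(a)/5


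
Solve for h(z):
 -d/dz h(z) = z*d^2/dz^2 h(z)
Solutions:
 h(z) = C1 + C2*log(z)


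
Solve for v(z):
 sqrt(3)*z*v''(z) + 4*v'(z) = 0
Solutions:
 v(z) = C1 + C2*z^(1 - 4*sqrt(3)/3)


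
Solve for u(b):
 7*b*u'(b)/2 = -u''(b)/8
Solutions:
 u(b) = C1 + C2*erf(sqrt(14)*b)


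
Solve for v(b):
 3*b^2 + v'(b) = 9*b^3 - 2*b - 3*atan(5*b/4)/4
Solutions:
 v(b) = C1 + 9*b^4/4 - b^3 - b^2 - 3*b*atan(5*b/4)/4 + 3*log(25*b^2 + 16)/10


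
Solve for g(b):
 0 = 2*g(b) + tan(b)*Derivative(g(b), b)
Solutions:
 g(b) = C1/sin(b)^2


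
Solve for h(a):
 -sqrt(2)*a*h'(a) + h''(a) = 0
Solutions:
 h(a) = C1 + C2*erfi(2^(3/4)*a/2)


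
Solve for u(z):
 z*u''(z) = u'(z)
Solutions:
 u(z) = C1 + C2*z^2


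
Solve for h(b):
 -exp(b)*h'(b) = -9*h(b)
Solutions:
 h(b) = C1*exp(-9*exp(-b))


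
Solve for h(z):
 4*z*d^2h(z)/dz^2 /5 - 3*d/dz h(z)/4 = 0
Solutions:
 h(z) = C1 + C2*z^(31/16)


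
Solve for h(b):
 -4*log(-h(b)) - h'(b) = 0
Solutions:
 -li(-h(b)) = C1 - 4*b


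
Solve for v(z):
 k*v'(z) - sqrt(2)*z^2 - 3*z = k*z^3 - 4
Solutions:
 v(z) = C1 + z^4/4 + sqrt(2)*z^3/(3*k) + 3*z^2/(2*k) - 4*z/k


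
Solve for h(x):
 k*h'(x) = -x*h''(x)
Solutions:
 h(x) = C1 + x^(1 - re(k))*(C2*sin(log(x)*Abs(im(k))) + C3*cos(log(x)*im(k)))


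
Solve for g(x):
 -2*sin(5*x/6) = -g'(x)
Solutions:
 g(x) = C1 - 12*cos(5*x/6)/5


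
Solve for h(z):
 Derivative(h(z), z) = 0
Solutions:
 h(z) = C1


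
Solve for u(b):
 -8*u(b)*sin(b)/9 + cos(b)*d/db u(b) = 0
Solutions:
 u(b) = C1/cos(b)^(8/9)


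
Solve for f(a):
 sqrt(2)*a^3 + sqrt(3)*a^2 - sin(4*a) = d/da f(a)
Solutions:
 f(a) = C1 + sqrt(2)*a^4/4 + sqrt(3)*a^3/3 + cos(4*a)/4


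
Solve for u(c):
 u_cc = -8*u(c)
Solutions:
 u(c) = C1*sin(2*sqrt(2)*c) + C2*cos(2*sqrt(2)*c)


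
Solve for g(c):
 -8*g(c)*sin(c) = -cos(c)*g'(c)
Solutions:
 g(c) = C1/cos(c)^8


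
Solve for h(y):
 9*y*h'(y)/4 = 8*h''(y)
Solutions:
 h(y) = C1 + C2*erfi(3*y/8)


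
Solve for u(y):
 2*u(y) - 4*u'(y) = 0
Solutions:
 u(y) = C1*exp(y/2)


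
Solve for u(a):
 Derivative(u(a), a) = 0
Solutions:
 u(a) = C1


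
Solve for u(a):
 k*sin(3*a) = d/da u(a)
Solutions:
 u(a) = C1 - k*cos(3*a)/3


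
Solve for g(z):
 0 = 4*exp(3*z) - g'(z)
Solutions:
 g(z) = C1 + 4*exp(3*z)/3


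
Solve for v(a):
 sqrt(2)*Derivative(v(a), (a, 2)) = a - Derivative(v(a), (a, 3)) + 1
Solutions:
 v(a) = C1 + C2*a + C3*exp(-sqrt(2)*a) + sqrt(2)*a^3/12 + a^2*(-1 + sqrt(2))/4


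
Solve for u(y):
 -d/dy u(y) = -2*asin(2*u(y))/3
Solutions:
 Integral(1/asin(2*_y), (_y, u(y))) = C1 + 2*y/3


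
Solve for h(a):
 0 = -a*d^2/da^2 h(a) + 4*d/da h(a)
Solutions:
 h(a) = C1 + C2*a^5


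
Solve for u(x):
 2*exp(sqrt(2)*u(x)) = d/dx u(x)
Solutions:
 u(x) = sqrt(2)*(2*log(-1/(C1 + 2*x)) - log(2))/4


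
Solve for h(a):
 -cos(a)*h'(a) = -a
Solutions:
 h(a) = C1 + Integral(a/cos(a), a)


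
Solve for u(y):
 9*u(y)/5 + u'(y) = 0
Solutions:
 u(y) = C1*exp(-9*y/5)


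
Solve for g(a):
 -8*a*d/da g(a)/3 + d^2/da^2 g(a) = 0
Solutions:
 g(a) = C1 + C2*erfi(2*sqrt(3)*a/3)


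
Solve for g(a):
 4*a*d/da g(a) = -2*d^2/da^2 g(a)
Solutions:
 g(a) = C1 + C2*erf(a)


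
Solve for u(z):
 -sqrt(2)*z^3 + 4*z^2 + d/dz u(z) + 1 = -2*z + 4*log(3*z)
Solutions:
 u(z) = C1 + sqrt(2)*z^4/4 - 4*z^3/3 - z^2 + 4*z*log(z) - 5*z + z*log(81)


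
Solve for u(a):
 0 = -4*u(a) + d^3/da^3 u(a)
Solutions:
 u(a) = C3*exp(2^(2/3)*a) + (C1*sin(2^(2/3)*sqrt(3)*a/2) + C2*cos(2^(2/3)*sqrt(3)*a/2))*exp(-2^(2/3)*a/2)


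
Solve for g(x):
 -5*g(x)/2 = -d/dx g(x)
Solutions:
 g(x) = C1*exp(5*x/2)


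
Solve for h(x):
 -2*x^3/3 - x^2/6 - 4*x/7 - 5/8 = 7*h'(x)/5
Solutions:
 h(x) = C1 - 5*x^4/42 - 5*x^3/126 - 10*x^2/49 - 25*x/56


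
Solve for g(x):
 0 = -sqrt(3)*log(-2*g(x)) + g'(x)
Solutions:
 -sqrt(3)*Integral(1/(log(-_y) + log(2)), (_y, g(x)))/3 = C1 - x


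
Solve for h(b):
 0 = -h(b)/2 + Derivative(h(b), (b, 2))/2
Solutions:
 h(b) = C1*exp(-b) + C2*exp(b)


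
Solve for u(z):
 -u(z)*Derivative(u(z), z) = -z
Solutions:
 u(z) = -sqrt(C1 + z^2)
 u(z) = sqrt(C1 + z^2)


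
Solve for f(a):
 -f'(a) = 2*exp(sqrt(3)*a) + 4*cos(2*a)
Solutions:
 f(a) = C1 - 2*sqrt(3)*exp(sqrt(3)*a)/3 - 2*sin(2*a)


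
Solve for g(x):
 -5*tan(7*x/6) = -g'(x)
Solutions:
 g(x) = C1 - 30*log(cos(7*x/6))/7
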